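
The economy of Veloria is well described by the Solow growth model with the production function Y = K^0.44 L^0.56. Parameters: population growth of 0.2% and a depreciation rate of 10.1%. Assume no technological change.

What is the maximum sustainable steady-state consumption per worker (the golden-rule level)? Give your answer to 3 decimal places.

c_gold ≈ 1.753

At the golden rule, f'(k) = n + δ, so α·k^(α−1) = n + δ and k_gold = (α/(n + δ))^(1/(1−α)).
k_gold = (0.44/0.103)^(1/0.56) = 4.2718^1.7857 ≈ 13.3685
c_gold = f(k_gold) − (n + δ)·k_gold = 3.1295 − 0.103×13.3685 ≈ 1.7525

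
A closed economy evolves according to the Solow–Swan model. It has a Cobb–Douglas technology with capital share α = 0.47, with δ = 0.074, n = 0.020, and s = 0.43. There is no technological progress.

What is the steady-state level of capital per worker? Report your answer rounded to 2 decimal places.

k* = 17.62

In steady state, investment equals break-even investment: s·k^α = (n + δ)·k.
Dividing both sides by k: k^(1−α) = s / (n + δ).
k^0.53 = 0.43 / (0.020 + 0.074) = 0.43 / 0.094 = 4.5745
k* = 4.5745^(1/0.53) ≈ 17.6170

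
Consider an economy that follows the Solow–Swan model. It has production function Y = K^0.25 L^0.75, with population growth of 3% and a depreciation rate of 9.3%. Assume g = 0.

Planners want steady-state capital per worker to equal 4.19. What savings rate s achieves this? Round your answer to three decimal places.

In steady state, investment equals break-even investment: s·k^α = (n + δ)·k.
So s / (n + δ) = (k*)^(1−α) = 4.19^0.75 = 2.9286.
Therefore s = 2.9286 × (n + δ) = 2.9286 × 0.123 = 0.3602.

s ≈ 0.360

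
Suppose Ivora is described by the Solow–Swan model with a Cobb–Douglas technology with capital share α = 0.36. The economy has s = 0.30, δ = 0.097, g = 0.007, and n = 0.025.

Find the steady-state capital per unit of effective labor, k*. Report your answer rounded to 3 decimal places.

k* ≈ 3.739

In steady state, investment equals break-even investment: s·k^α = (n + g + δ)·k.
Dividing both sides by k: k^(1−α) = s / (n + g + δ).
k^0.64 = 0.30 / (0.025 + 0.007 + 0.097) = 0.30 / 0.129 = 2.3256
k* = 2.3256^(1/0.64) ≈ 3.7386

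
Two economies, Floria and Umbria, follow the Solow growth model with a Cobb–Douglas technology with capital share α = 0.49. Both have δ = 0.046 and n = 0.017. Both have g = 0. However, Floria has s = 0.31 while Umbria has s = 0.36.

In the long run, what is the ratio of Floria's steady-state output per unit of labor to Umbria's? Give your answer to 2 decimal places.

Steady-state y* = [s/(n + δ)]^(α/(1−α)), so the ratio is [ (s_F/(n + δ)_F) / (s_U/(n + δ)_U) ]^0.9608.
s_F/(n + δ)_F = 0.31/0.063 = 4.9206; s_U/(n + δ)_U = 0.36/0.063 = 5.7143.
Ratio = (4.9206/5.7143)^0.9608 = 0.8611^0.9608 ≈ 0.8662

ratio ≈ 0.87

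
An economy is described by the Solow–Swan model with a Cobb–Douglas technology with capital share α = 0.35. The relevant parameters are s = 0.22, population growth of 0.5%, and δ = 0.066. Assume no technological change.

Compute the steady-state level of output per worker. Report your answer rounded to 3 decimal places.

At the steady state, Δk = 0, so s·k^α = (n + δ)·k.
Dividing both sides by k: k^(1−α) = s / (n + δ).
k^0.65 = 0.22 / (0.005 + 0.066) = 0.22 / 0.071 = 3.0986
k* = 3.0986^(1/0.65) ≈ 5.6969
y* = (k*)^α = 5.6969^0.35 ≈ 1.8385

y* ≈ 1.839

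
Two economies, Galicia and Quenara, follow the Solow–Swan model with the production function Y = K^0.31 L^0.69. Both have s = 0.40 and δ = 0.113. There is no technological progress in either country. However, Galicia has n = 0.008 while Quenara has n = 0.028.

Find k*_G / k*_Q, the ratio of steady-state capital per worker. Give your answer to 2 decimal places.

Steady-state k* = [s/(n + δ)]^(1/(1−α)), so the ratio is [ (s_G/(n + δ)_G) / (s_Q/(n + δ)_Q) ]^1.4493.
s_G/(n + δ)_G = 0.40/0.121 = 3.3058; s_Q/(n + δ)_Q = 0.40/0.141 = 2.8369.
Ratio = (3.3058/2.8369)^1.4493 = 1.1653^1.4493 ≈ 1.2482

ratio ≈ 1.25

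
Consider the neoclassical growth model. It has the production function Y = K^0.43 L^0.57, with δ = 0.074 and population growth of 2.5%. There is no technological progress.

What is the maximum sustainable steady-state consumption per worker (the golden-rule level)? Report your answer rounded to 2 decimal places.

At the golden rule, f'(k) = n + δ, so α·k^(α−1) = n + δ and k_gold = (α/(n + δ))^(1/(1−α)).
k_gold = (0.43/0.099)^(1/0.57) = 4.3434^1.7544 ≈ 13.1525
c_gold = f(k_gold) − (n + δ)·k_gold = 3.0281 − 0.099×13.1525 ≈ 1.7260

c_gold ≈ 1.73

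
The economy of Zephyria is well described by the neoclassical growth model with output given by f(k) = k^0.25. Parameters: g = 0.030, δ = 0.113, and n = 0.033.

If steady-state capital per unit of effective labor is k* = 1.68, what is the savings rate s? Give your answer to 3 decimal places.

At the steady state, Δk = 0, so s·k^α = (n + g + δ)·k.
So s / (n + g + δ) = (k*)^(1−α) = 1.68^0.75 = 1.4756.
Therefore s = 1.4756 × (n + g + δ) = 1.4756 × 0.176 = 0.2597.

s ≈ 0.260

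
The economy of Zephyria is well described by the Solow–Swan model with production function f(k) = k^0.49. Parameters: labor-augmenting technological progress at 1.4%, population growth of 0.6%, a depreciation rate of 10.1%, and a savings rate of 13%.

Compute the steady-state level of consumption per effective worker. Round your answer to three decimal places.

c* ≈ 0.932

In steady state, investment equals break-even investment: s·k^α = (n + g + δ)·k.
Rearranging, k^(1−α) = s / (n + g + δ).
k^0.51 = 0.13 / (0.006 + 0.014 + 0.101) = 0.13 / 0.121 = 1.0744
k* = 1.0744^(1/0.51) ≈ 1.1511
y* = (k*)^α = 1.1511^0.49 ≈ 1.0714
c* = (1 − s)·y* = (1 − 0.13) × 1.0714 ≈ 0.9321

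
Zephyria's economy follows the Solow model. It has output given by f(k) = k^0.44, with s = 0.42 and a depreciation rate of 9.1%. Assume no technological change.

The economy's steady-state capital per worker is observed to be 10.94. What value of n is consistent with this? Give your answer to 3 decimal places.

n ≈ 0.019

Steady state requires s·f(k) = (n + δ)·k, i.e. s·k^α = (n + δ)·k.
So s / (n + δ) = (k*)^(1−α) = 10.94^0.56 = 3.8181.
Therefore n + δ = s / 3.8181 = 0.42 / 3.8181 = 0.1100, so n = 0.1100 − 0.091 = 0.0190.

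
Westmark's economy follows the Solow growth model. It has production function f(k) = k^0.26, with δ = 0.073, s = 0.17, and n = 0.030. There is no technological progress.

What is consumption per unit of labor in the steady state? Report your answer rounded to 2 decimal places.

Steady state requires s·f(k) = (n + δ)·k, i.e. s·k^α = (n + δ)·k.
Dividing both sides by k: k^(1−α) = s / (n + δ).
k^0.74 = 0.17 / (0.030 + 0.073) = 0.17 / 0.103 = 1.6505
k* = 1.6505^(1/0.74) ≈ 1.9682
y* = (k*)^α = 1.9682^0.26 ≈ 1.1925
c* = (1 − s)·y* = (1 − 0.17) × 1.1925 ≈ 0.9898

c* = 0.99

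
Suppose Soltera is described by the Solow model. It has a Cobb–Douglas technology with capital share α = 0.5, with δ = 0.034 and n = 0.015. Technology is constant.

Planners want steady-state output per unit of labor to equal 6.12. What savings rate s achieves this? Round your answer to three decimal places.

s ≈ 0.300

Steady state requires s·f(k) = (n + δ)·k, i.e. s·k^α = (n + δ)·k.
Since y* = [s/(n + δ)]^(α/(1−α)), we have s/(n + δ) = (y*)^((1−α)/α) = 6.12^1 = 6.1200.
Therefore s = 6.1200 × (n + δ) = 6.1200 × 0.049 = 0.2999.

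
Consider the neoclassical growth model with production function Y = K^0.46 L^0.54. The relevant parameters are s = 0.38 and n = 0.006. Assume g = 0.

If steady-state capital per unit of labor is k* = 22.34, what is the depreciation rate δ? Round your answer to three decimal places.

δ ≈ 0.065

In steady state, investment equals break-even investment: s·k^α = (n + δ)·k.
So s / (n + δ) = (k*)^(1−α) = 22.34^0.54 = 5.3519.
Therefore n + δ = s / 5.3519 = 0.38 / 5.3519 = 0.0710, so δ = 0.0710 − 0.006 = 0.0650.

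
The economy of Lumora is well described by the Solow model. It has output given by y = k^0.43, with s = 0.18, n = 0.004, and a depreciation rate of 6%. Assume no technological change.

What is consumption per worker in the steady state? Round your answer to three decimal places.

In steady state, investment equals break-even investment: s·k^α = (n + δ)·k.
Dividing both sides by k: k^(1−α) = s / (n + δ).
k^0.57 = 0.18 / (0.004 + 0.060) = 0.18 / 0.064 = 2.8125
k* = 2.8125^(1/0.57) ≈ 6.1359
y* = (k*)^α = 6.1359^0.43 ≈ 2.1817
c* = (1 − s)·y* = (1 − 0.18) × 2.1817 ≈ 1.7890

c* = 1.789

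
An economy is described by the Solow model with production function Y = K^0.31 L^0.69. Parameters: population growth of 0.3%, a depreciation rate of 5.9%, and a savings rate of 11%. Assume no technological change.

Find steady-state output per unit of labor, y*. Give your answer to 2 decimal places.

In steady state, investment equals break-even investment: s·k^α = (n + δ)·k.
Rearranging, k^(1−α) = s / (n + δ).
k^0.69 = 0.11 / (0.003 + 0.059) = 0.11 / 0.062 = 1.7742
k* = 1.7742^(1/0.69) ≈ 2.2955
y* = (k*)^α = 2.2955^0.31 ≈ 1.2938

y* = 1.29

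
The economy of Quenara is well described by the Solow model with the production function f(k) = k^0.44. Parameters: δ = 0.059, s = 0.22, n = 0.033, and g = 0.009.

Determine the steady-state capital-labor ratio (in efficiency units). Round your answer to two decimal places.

k* ≈ 4.02

Steady state requires s·f(k) = (n + g + δ)·k, i.e. s·k^α = (n + g + δ)·k.
Dividing both sides by k: k^(1−α) = s / (n + g + δ).
k^0.56 = 0.22 / (0.033 + 0.009 + 0.059) = 0.22 / 0.101 = 2.1782
k* = 2.1782^(1/0.56) ≈ 4.0156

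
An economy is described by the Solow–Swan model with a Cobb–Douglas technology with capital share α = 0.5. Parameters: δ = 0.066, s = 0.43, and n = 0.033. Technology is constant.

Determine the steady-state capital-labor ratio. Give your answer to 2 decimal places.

At the steady state, Δk = 0, so s·k^α = (n + δ)·k.
Dividing both sides by k: k^(1−α) = s / (n + δ).
k^0.5 = 0.43 / (0.033 + 0.066) = 0.43 / 0.099 = 4.3434
k* = 4.3434^(1/0.5) ≈ 18.8651

k* ≈ 18.87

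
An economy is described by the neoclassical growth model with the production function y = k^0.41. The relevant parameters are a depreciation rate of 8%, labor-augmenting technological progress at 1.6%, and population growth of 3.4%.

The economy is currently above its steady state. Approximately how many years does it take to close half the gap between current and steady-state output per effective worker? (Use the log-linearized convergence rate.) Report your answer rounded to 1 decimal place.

t_½ ≈ 9.0 years

Near the steady state the convergence rate is λ = (1 − α)(n + g + δ).
λ = (1 − 0.41) × 0.130 = 0.59 × 0.130 = 0.0767
Half-life = ln 2 / λ = 0.6931 / 0.0767 ≈ 9.04 years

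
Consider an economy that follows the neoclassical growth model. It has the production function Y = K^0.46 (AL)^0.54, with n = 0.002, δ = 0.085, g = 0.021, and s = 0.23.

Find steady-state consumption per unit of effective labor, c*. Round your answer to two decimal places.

At the steady state, Δk = 0, so s·k^α = (n + g + δ)·k.
Rearranging, k^(1−α) = s / (n + g + δ).
k^0.54 = 0.23 / (0.002 + 0.021 + 0.085) = 0.23 / 0.108 = 2.1296
k* = 2.1296^(1/0.54) ≈ 4.0547
y* = (k*)^α = 4.0547^0.46 ≈ 1.9040
c* = (1 − s)·y* = (1 − 0.23) × 1.9040 ≈ 1.4661

c* = 1.47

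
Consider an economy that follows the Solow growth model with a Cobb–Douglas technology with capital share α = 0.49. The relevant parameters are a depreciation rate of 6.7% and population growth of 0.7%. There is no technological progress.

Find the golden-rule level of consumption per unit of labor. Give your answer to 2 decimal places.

c_gold ≈ 3.14

At the golden rule, f'(k) = n + δ, so α·k^(α−1) = n + δ and k_gold = (α/(n + δ))^(1/(1−α)).
k_gold = (0.49/0.074)^(1/0.51) = 6.6216^1.9608 ≈ 40.7140
c_gold = f(k_gold) − (n + δ)·k_gold = 6.1486 − 0.074×40.7140 ≈ 3.1358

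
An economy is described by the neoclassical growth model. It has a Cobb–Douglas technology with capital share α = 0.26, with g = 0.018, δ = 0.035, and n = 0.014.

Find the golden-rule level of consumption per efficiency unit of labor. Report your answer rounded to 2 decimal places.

At the golden rule, f'(k) = n + g + δ, so α·k^(α−1) = n + g + δ and k_gold = (α/(n + g + δ))^(1/(1−α)).
k_gold = (0.26/0.067)^(1/0.74) = 3.8806^1.3514 ≈ 6.2494
c_gold = f(k_gold) − (n + g + δ)·k_gold = 1.6103 − 0.067×6.2494 ≈ 1.1916

c_gold ≈ 1.19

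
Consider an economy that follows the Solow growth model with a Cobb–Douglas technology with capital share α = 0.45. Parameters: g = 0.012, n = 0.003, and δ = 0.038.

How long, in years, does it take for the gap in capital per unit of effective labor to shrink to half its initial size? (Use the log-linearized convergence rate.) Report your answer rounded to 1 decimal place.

Near the steady state the convergence rate is λ = (1 − α)(n + g + δ).
λ = (1 − 0.45) × 0.053 = 0.55 × 0.053 = 0.02915
Half-life = ln 2 / λ = 0.6931 / 0.02915 ≈ 23.78 years

t_½ ≈ 23.8 years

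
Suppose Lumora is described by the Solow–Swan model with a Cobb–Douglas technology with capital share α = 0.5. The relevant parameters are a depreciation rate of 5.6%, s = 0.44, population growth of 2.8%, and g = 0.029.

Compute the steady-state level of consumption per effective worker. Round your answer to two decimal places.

c* = 2.18

In steady state, investment equals break-even investment: s·k^α = (n + g + δ)·k.
Dividing both sides by k: k^(1−α) = s / (n + g + δ).
k^0.5 = 0.44 / (0.028 + 0.029 + 0.056) = 0.44 / 0.113 = 3.8938
k* = 3.8938^(1/0.5) ≈ 15.1617
y* = (k*)^α = 15.1617^0.5 ≈ 3.8938
c* = (1 − s)·y* = (1 − 0.44) × 3.8938 ≈ 2.1805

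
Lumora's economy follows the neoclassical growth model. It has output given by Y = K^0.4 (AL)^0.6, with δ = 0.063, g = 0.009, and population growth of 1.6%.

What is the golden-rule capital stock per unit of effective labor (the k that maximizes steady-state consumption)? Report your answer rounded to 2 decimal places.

The golden rule sets f'(k) = n + g + δ, i.e. α·k^(α−1) = n + g + δ.
So k^(1−α) = α / (n + g + δ) = 0.4 / 0.088 = 4.5455.
k_gold = 4.5455^(1/0.6) ≈ 12.4730

k_gold ≈ 12.47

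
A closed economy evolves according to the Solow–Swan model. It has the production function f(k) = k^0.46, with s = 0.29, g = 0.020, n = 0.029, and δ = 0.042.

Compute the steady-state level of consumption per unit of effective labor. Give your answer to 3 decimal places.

c* = 1.906

Steady state requires s·f(k) = (n + g + δ)·k, i.e. s·k^α = (n + g + δ)·k.
Dividing both sides by k: k^(1−α) = s / (n + g + δ).
k^0.54 = 0.29 / (0.029 + 0.020 + 0.042) = 0.29 / 0.091 = 3.1868
k* = 3.1868^(1/0.54) ≈ 8.5534
y* = (k*)^α = 8.5534^0.46 ≈ 2.6840
c* = (1 − s)·y* = (1 − 0.29) × 2.6840 ≈ 1.9056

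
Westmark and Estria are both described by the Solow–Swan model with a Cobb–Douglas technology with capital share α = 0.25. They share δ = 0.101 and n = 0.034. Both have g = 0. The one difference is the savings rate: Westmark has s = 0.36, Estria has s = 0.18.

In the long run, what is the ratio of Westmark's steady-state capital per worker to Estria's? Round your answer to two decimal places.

Steady-state k* = [s/(n + δ)]^(1/(1−α)), so the ratio is [ (s_W/(n + δ)_W) / (s_E/(n + δ)_E) ]^1.3333.
s_W/(n + δ)_W = 0.36/0.135 = 2.6667; s_E/(n + δ)_E = 0.18/0.135 = 1.3333.
Ratio = (2.6667/1.3333)^1.3333 = 2.0001^1.3333 ≈ 2.5200

k*_W / k*_E ≈ 2.52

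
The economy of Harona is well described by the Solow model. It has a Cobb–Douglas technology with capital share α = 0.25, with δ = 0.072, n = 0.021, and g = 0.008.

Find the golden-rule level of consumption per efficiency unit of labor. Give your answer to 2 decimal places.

c_gold ≈ 1.01

At the golden rule, f'(k) = n + g + δ, so α·k^(α−1) = n + g + δ and k_gold = (α/(n + g + δ))^(1/(1−α)).
k_gold = (0.25/0.101)^(1/0.75) = 2.4752^1.3333 ≈ 3.3481
c_gold = f(k_gold) − (n + g + δ)·k_gold = 1.3527 − 0.101×3.3481 ≈ 1.0145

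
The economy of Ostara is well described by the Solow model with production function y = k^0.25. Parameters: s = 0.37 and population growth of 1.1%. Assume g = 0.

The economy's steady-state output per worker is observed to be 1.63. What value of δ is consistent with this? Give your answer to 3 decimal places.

In steady state, investment equals break-even investment: s·k^α = (n + δ)·k.
Since y* = [s/(n + δ)]^(α/(1−α)), we have s/(n + δ) = (y*)^((1−α)/α) = 1.63^3 = 4.3307.
Therefore n + δ = s / 4.3307 = 0.37 / 4.3307 = 0.0854, so δ = 0.0854 − 0.011 = 0.0744.

δ ≈ 0.074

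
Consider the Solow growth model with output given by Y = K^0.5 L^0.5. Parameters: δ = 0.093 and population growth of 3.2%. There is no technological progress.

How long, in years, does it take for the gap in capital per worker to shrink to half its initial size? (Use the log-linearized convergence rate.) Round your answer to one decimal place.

Near the steady state the convergence rate is λ = (1 − α)(n + δ).
λ = (1 − 0.5) × 0.125 = 0.5 × 0.125 = 0.0625
Half-life = ln 2 / λ = 0.6931 / 0.0625 ≈ 11.09 years

half-life ≈ 11.1 years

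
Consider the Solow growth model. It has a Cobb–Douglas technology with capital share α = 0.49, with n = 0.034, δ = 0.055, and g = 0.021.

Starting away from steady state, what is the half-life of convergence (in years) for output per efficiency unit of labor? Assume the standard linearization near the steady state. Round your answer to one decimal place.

Near the steady state the convergence rate is λ = (1 − α)(n + g + δ).
λ = (1 − 0.49) × 0.110 = 0.51 × 0.110 = 0.0561
Half-life = ln 2 / λ = 0.6931 / 0.0561 ≈ 12.35 years

about 12.4 years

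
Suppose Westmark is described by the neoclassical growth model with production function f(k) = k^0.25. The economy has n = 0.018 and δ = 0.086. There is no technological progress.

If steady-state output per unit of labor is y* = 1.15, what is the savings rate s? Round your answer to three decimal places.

In steady state, investment equals break-even investment: s·k^α = (n + δ)·k.
Since y* = [s/(n + δ)]^(α/(1−α)), we have s/(n + δ) = (y*)^((1−α)/α) = 1.15^3 = 1.5209.
Therefore s = 1.5209 × (n + δ) = 1.5209 × 0.104 = 0.1582.

s ≈ 0.158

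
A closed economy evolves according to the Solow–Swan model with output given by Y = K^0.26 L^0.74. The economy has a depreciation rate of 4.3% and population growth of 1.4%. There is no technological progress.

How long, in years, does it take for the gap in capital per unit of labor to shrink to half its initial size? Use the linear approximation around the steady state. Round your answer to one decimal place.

about 16.4 years

Near the steady state the convergence rate is λ = (1 − α)(n + δ).
λ = (1 − 0.26) × 0.057 = 0.74 × 0.057 = 0.04218
Half-life = ln 2 / λ = 0.6931 / 0.04218 ≈ 16.43 years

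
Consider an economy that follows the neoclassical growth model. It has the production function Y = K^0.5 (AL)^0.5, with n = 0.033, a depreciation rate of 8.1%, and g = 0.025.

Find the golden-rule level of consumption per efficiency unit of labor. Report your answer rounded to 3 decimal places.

At the golden rule, f'(k) = n + g + δ, so α·k^(α−1) = n + g + δ and k_gold = (α/(n + g + δ))^(1/(1−α)).
k_gold = (0.5/0.139)^(1/0.5) = 3.5971^2 ≈ 12.9391
c_gold = f(k_gold) − (n + g + δ)·k_gold = 3.5971 − 0.139×12.9391 ≈ 1.7986

c_gold ≈ 1.799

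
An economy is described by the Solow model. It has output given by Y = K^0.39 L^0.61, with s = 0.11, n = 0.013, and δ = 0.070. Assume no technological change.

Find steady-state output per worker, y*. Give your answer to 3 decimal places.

Steady state requires s·f(k) = (n + δ)·k, i.e. s·k^α = (n + δ)·k.
Rearranging, k^(1−α) = s / (n + δ).
k^0.61 = 0.11 / (0.013 + 0.070) = 0.11 / 0.083 = 1.3253
k* = 1.3253^(1/0.61) ≈ 1.5868
y* = (k*)^α = 1.5868^0.39 ≈ 1.1973

y* = 1.197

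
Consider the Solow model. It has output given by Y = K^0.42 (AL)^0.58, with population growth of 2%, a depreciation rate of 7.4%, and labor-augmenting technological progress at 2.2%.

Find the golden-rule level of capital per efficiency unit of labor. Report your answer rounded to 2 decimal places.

k_gold ≈ 9.19

The golden rule sets f'(k) = n + g + δ, i.e. α·k^(α−1) = n + g + δ.
So k^(1−α) = α / (n + g + δ) = 0.42 / 0.116 = 3.6207.
k_gold = 3.6207^(1/0.58) ≈ 9.1925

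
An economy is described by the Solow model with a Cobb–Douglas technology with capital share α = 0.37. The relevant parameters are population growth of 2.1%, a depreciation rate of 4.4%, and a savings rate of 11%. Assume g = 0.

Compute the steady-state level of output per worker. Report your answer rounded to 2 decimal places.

y* = 1.36

In steady state, investment equals break-even investment: s·k^α = (n + δ)·k.
Rearranging, k^(1−α) = s / (n + δ).
k^0.63 = 0.11 / (0.021 + 0.044) = 0.11 / 0.065 = 1.6923
k* = 1.6923^(1/0.63) ≈ 2.3050
y* = (k*)^α = 2.3050^0.37 ≈ 1.3620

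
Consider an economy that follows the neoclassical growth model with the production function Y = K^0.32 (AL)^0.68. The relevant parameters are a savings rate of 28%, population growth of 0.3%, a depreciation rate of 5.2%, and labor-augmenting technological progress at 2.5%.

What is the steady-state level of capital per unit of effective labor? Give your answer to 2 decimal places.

k* ≈ 6.31

Steady state requires s·f(k) = (n + g + δ)·k, i.e. s·k^α = (n + g + δ)·k.
Rearranging, k^(1−α) = s / (n + g + δ).
k^0.68 = 0.28 / (0.003 + 0.025 + 0.052) = 0.28 / 0.080 = 3.5000
k* = 3.5000^(1/0.68) ≈ 6.3110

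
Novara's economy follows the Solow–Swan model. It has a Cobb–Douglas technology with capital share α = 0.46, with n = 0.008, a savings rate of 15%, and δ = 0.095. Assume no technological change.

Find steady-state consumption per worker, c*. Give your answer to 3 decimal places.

Steady state requires s·f(k) = (n + δ)·k, i.e. s·k^α = (n + δ)·k.
Rearranging, k^(1−α) = s / (n + δ).
k^0.54 = 0.15 / (0.008 + 0.095) = 0.15 / 0.103 = 1.4563
k* = 1.4563^(1/0.54) ≈ 2.0059
y* = (k*)^α = 2.0059^0.46 ≈ 1.3774
c* = (1 − s)·y* = (1 − 0.15) × 1.3774 ≈ 1.1708

c* = 1.171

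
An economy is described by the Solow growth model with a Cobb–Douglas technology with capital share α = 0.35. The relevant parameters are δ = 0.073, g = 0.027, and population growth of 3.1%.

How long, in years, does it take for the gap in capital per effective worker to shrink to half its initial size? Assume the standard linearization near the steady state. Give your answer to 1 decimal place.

t_½ ≈ 8.1 years

Near the steady state the convergence rate is λ = (1 − α)(n + g + δ).
λ = (1 − 0.35) × 0.131 = 0.65 × 0.131 = 0.08515
Half-life = ln 2 / λ = 0.6931 / 0.08515 ≈ 8.14 years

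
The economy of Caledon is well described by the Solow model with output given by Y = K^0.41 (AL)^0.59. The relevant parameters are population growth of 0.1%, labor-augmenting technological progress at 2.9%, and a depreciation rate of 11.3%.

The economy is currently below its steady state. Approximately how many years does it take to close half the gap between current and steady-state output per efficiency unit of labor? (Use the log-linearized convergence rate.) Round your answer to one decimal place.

Near the steady state the convergence rate is λ = (1 − α)(n + g + δ).
λ = (1 − 0.41) × 0.143 = 0.59 × 0.143 = 0.08437
Half-life = ln 2 / λ = 0.6931 / 0.08437 ≈ 8.22 years

about 8.2 years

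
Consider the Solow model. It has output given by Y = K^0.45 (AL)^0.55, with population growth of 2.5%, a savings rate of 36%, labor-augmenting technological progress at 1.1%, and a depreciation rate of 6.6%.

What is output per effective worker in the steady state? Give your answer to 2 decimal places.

y* = 2.81

At the steady state, Δk = 0, so s·k^α = (n + g + δ)·k.
Rearranging, k^(1−α) = s / (n + g + δ).
k^0.55 = 0.36 / (0.025 + 0.011 + 0.066) = 0.36 / 0.102 = 3.5294
k* = 3.5294^(1/0.55) ≈ 9.9042
y* = (k*)^α = 9.9042^0.45 ≈ 2.8062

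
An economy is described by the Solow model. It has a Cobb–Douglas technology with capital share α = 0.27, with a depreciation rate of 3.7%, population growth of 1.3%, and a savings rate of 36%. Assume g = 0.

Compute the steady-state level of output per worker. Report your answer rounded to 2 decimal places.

y* ≈ 2.08

At the steady state, Δk = 0, so s·k^α = (n + δ)·k.
Rearranging, k^(1−α) = s / (n + δ).
k^0.73 = 0.36 / (0.013 + 0.037) = 0.36 / 0.050 = 7.2000
k* = 7.2000^(1/0.73) ≈ 14.9427
y* = (k*)^α = 14.9427^0.27 ≈ 2.0754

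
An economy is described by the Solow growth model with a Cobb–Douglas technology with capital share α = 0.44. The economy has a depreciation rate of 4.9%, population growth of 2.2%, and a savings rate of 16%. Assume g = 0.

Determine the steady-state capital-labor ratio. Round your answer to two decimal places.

In steady state, investment equals break-even investment: s·k^α = (n + δ)·k.
Rearranging, k^(1−α) = s / (n + δ).
k^0.56 = 0.16 / (0.022 + 0.049) = 0.16 / 0.071 = 2.2535
k* = 2.2535^(1/0.56) ≈ 4.2668

k* ≈ 4.27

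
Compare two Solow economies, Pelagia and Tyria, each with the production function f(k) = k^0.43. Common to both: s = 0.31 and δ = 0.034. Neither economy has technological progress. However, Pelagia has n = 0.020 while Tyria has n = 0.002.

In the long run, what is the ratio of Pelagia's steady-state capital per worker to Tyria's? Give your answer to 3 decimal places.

Steady-state k* = [s/(n + δ)]^(1/(1−α)), so the ratio is [ (s_P/(n + δ)_P) / (s_T/(n + δ)_T) ]^1.7544.
s_P/(n + δ)_P = 0.31/0.054 = 5.7407; s_T/(n + δ)_T = 0.31/0.036 = 8.6111.
Ratio = (5.7407/8.6111)^1.7544 = 0.6667^1.7544 ≈ 0.4910

ratio ≈ 0.491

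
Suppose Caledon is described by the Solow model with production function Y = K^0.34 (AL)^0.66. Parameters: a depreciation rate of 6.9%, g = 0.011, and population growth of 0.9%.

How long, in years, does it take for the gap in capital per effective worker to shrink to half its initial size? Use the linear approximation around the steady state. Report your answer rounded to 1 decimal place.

t_½ ≈ 11.8 years

Near the steady state the convergence rate is λ = (1 − α)(n + g + δ).
λ = (1 − 0.34) × 0.089 = 0.66 × 0.089 = 0.05874
Half-life = ln 2 / λ = 0.6931 / 0.05874 ≈ 11.80 years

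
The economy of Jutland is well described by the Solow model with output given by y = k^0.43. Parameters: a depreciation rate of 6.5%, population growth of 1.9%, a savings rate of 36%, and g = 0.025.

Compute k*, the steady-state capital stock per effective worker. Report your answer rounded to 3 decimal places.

At the steady state, Δk = 0, so s·k^α = (n + g + δ)·k.
Rearranging, k^(1−α) = s / (n + g + δ).
k^0.57 = 0.36 / (0.019 + 0.025 + 0.065) = 0.36 / 0.109 = 3.3028
k* = 3.3028^(1/0.57) ≈ 8.1343

k* = 8.134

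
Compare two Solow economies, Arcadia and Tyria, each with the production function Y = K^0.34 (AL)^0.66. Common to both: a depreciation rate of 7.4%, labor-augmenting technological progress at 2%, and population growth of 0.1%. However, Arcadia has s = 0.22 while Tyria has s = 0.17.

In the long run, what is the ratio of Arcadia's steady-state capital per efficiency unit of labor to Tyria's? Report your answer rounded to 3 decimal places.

Steady-state k* = [s/(n + g + δ)]^(1/(1−α)), so the ratio is [ (s_A/(n + g + δ)_A) / (s_T/(n + g + δ)_T) ]^1.5152.
s_A/(n + g + δ)_A = 0.22/0.095 = 2.3158; s_T/(n + g + δ)_T = 0.17/0.095 = 1.7895.
Ratio = (2.3158/1.7895)^1.5152 = 1.2941^1.5152 ≈ 1.4779

ratio ≈ 1.478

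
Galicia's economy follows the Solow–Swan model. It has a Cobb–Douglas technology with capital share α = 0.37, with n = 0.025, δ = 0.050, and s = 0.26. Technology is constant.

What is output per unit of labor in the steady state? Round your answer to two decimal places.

y* ≈ 2.08

At the steady state, Δk = 0, so s·k^α = (n + δ)·k.
Dividing both sides by k: k^(1−α) = s / (n + δ).
k^0.63 = 0.26 / (0.025 + 0.050) = 0.26 / 0.075 = 3.4667
k* = 3.4667^(1/0.63) ≈ 7.1947
y* = (k*)^α = 7.1947^0.37 ≈ 2.0754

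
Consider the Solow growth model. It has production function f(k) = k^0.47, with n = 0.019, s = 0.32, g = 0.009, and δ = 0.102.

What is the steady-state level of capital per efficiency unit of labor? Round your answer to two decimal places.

k* ≈ 5.47

At the steady state, Δk = 0, so s·k^α = (n + g + δ)·k.
Rearranging, k^(1−α) = s / (n + g + δ).
k^0.53 = 0.32 / (0.019 + 0.009 + 0.102) = 0.32 / 0.130 = 2.4615
k* = 2.4615^(1/0.53) ≈ 5.4716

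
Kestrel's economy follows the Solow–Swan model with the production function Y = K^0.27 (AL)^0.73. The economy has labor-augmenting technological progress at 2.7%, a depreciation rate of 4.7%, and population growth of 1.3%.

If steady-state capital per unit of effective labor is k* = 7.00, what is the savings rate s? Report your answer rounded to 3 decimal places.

In steady state, investment equals break-even investment: s·k^α = (n + g + δ)·k.
So s / (n + g + δ) = (k*)^(1−α) = 7.00^0.73 = 4.1392.
Therefore s = 4.1392 × (n + g + δ) = 4.1392 × 0.087 = 0.3601.

s ≈ 0.360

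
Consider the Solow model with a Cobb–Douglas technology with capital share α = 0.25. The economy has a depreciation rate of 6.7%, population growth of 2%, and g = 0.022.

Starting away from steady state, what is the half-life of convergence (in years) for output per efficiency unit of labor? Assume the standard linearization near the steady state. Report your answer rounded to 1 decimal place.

about 8.5 years

Near the steady state the convergence rate is λ = (1 − α)(n + g + δ).
λ = (1 − 0.25) × 0.109 = 0.75 × 0.109 = 0.08175
Half-life = ln 2 / λ = 0.6931 / 0.08175 ≈ 8.48 years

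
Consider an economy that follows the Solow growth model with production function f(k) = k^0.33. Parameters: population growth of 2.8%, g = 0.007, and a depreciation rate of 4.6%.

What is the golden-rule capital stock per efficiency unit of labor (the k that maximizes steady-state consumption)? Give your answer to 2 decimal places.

The golden rule sets f'(k) = n + g + δ, i.e. α·k^(α−1) = n + g + δ.
So k^(1−α) = α / (n + g + δ) = 0.33 / 0.081 = 4.0741.
k_gold = 4.0741^(1/0.67) ≈ 8.1376

k_gold ≈ 8.14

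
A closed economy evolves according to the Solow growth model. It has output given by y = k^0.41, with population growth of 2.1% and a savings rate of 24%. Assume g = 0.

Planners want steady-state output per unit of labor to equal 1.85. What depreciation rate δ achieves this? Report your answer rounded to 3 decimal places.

δ ≈ 0.078

At the steady state, Δk = 0, so s·k^α = (n + δ)·k.
Since y* = [s/(n + δ)]^(α/(1−α)), we have s/(n + δ) = (y*)^((1−α)/α) = 1.85^1.439 = 2.4236.
Therefore n + δ = s / 2.4236 = 0.24 / 2.4236 = 0.0990, so δ = 0.0990 − 0.021 = 0.0780.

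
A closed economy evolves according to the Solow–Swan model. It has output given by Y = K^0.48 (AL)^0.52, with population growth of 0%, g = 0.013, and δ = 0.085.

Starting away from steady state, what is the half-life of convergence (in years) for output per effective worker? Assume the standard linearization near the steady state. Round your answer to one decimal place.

Near the steady state the convergence rate is λ = (1 − α)(n + g + δ).
λ = (1 − 0.48) × 0.098 = 0.52 × 0.098 = 0.05096
Half-life = ln 2 / λ = 0.6931 / 0.05096 ≈ 13.60 years

about 13.6 years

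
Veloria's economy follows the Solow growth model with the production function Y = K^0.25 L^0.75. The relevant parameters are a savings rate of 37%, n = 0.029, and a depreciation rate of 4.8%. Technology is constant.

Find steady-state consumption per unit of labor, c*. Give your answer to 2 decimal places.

c* ≈ 1.06

Steady state requires s·f(k) = (n + δ)·k, i.e. s·k^α = (n + δ)·k.
Dividing both sides by k: k^(1−α) = s / (n + δ).
k^0.75 = 0.37 / (0.029 + 0.048) = 0.37 / 0.077 = 4.8052
k* = 4.8052^(1/0.75) ≈ 8.1087
y* = (k*)^α = 8.1087^0.25 ≈ 1.6875
c* = (1 − s)·y* = (1 − 0.37) × 1.6875 ≈ 1.0631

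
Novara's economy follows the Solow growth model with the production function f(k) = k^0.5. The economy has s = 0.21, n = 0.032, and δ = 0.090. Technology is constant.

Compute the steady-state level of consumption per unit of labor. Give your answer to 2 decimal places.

c* ≈ 1.36

At the steady state, Δk = 0, so s·k^α = (n + δ)·k.
Rearranging, k^(1−α) = s / (n + δ).
k^0.5 = 0.21 / (0.032 + 0.090) = 0.21 / 0.122 = 1.7213
k* = 1.7213^(1/0.5) ≈ 2.9629
y* = (k*)^α = 2.9629^0.5 ≈ 1.7213
c* = (1 − s)·y* = (1 − 0.21) × 1.7213 ≈ 1.3598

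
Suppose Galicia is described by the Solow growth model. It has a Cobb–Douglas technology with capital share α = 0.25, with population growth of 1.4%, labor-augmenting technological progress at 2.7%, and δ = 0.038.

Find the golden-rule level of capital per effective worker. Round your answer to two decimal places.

k_gold ≈ 4.65

The golden rule sets f'(k) = n + g + δ, i.e. α·k^(α−1) = n + g + δ.
So k^(1−α) = α / (n + g + δ) = 0.25 / 0.079 = 3.1646.
k_gold = 3.1646^(1/0.75) ≈ 4.6461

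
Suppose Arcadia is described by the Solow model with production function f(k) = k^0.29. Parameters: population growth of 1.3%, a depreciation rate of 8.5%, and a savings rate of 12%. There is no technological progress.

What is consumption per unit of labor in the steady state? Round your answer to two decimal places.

At the steady state, Δk = 0, so s·k^α = (n + δ)·k.
Dividing both sides by k: k^(1−α) = s / (n + δ).
k^0.71 = 0.12 / (0.013 + 0.085) = 0.12 / 0.098 = 1.2245
k* = 1.2245^(1/0.71) ≈ 1.3301
y* = (k*)^α = 1.3301^0.29 ≈ 1.0862
c* = (1 − s)·y* = (1 − 0.12) × 1.0862 ≈ 0.9559

c* ≈ 0.96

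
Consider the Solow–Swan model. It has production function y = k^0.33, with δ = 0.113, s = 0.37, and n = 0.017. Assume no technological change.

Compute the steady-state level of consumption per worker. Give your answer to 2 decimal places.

c* = 1.05

At the steady state, Δk = 0, so s·k^α = (n + δ)·k.
Dividing both sides by k: k^(1−α) = s / (n + δ).
k^0.67 = 0.37 / (0.017 + 0.113) = 0.37 / 0.130 = 2.8462
k* = 2.8462^(1/0.67) ≈ 4.7644
y* = (k*)^α = 4.7644^0.33 ≈ 1.6740
c* = (1 − s)·y* = (1 − 0.37) × 1.6740 ≈ 1.0546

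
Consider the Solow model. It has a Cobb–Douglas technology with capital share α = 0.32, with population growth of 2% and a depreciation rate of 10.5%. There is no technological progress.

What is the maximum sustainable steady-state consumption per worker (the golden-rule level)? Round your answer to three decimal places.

c_gold ≈ 1.058

At the golden rule, f'(k) = n + δ, so α·k^(α−1) = n + δ and k_gold = (α/(n + δ))^(1/(1−α)).
k_gold = (0.32/0.125)^(1/0.68) = 2.5600^1.4706 ≈ 3.9844
c_gold = f(k_gold) − (n + δ)·k_gold = 1.5564 − 0.125×3.9844 ≈ 1.0584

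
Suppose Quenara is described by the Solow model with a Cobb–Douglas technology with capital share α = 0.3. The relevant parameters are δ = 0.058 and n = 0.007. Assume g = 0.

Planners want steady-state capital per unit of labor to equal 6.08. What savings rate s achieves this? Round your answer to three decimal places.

In steady state, investment equals break-even investment: s·k^α = (n + δ)·k.
So s / (n + δ) = (k*)^(1−α) = 6.08^0.7 = 3.5378.
Therefore s = 3.5378 × (n + δ) = 3.5378 × 0.065 = 0.2300.

s ≈ 0.230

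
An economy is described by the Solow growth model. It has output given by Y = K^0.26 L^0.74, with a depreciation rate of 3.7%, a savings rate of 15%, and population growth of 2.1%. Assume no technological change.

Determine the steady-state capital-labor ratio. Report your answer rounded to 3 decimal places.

At the steady state, Δk = 0, so s·k^α = (n + δ)·k.
Rearranging, k^(1−α) = s / (n + δ).
k^0.74 = 0.15 / (0.021 + 0.037) = 0.15 / 0.058 = 2.5862
k* = 2.5862^(1/0.74) ≈ 3.6112

k* = 3.611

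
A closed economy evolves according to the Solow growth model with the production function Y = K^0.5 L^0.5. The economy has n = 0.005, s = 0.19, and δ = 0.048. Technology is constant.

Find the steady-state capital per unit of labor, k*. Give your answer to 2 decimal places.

In steady state, investment equals break-even investment: s·k^α = (n + δ)·k.
Dividing both sides by k: k^(1−α) = s / (n + δ).
k^0.5 = 0.19 / (0.005 + 0.048) = 0.19 / 0.053 = 3.5849
k* = 3.5849^(1/0.5) ≈ 12.8515

k* = 12.85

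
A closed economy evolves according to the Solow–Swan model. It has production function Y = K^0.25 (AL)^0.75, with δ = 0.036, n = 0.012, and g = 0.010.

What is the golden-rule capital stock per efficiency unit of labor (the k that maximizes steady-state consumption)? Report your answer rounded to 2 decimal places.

The golden rule sets f'(k) = n + g + δ, i.e. α·k^(α−1) = n + g + δ.
So k^(1−α) = α / (n + g + δ) = 0.25 / 0.058 = 4.3103.
k_gold = 4.3103^(1/0.75) ≈ 7.0147

k_gold ≈ 7.01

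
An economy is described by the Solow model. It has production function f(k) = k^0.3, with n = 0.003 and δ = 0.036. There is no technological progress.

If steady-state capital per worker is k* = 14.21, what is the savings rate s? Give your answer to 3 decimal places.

At the steady state, Δk = 0, so s·k^α = (n + δ)·k.
So s / (n + δ) = (k*)^(1−α) = 14.21^0.7 = 6.4094.
Therefore s = 6.4094 × (n + δ) = 6.4094 × 0.039 = 0.2500.

s ≈ 0.250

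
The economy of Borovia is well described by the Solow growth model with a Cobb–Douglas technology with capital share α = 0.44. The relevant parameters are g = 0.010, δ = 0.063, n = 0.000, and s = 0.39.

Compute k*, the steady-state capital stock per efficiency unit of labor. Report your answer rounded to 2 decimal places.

k* ≈ 19.93

In steady state, investment equals break-even investment: s·k^α = (n + g + δ)·k.
Rearranging, k^(1−α) = s / (n + g + δ).
k^0.56 = 0.39 / (0.000 + 0.010 + 0.063) = 0.39 / 0.073 = 5.3425
k* = 5.3425^(1/0.56) ≈ 19.9317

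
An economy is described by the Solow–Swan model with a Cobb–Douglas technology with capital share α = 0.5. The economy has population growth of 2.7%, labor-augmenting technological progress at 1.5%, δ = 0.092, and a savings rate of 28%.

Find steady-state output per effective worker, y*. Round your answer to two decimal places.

y* ≈ 2.09

Steady state requires s·f(k) = (n + g + δ)·k, i.e. s·k^α = (n + g + δ)·k.
Dividing both sides by k: k^(1−α) = s / (n + g + δ).
k^0.5 = 0.28 / (0.027 + 0.015 + 0.092) = 0.28 / 0.134 = 2.0896
k* = 2.0896^(1/0.5) ≈ 4.3664
y* = (k*)^α = 4.3664^0.5 ≈ 2.0896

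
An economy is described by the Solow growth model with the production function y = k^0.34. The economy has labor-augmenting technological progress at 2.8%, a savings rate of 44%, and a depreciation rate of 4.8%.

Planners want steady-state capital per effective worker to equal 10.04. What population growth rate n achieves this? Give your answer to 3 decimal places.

In steady state, investment equals break-even investment: s·k^α = (n + g + δ)·k.
So s / (n + g + δ) = (k*)^(1−α) = 10.04^0.66 = 4.5829.
Therefore n + g + δ = s / 4.5829 = 0.44 / 4.5829 = 0.0960, so n = 0.0960 − 0.076 = 0.0200.

n ≈ 0.020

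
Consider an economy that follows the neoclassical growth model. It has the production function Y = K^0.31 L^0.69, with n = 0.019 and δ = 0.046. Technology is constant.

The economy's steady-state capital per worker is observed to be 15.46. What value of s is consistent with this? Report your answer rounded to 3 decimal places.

At the steady state, Δk = 0, so s·k^α = (n + δ)·k.
So s / (n + δ) = (k*)^(1−α) = 15.46^0.69 = 6.6154.
Therefore s = 6.6154 × (n + δ) = 6.6154 × 0.065 = 0.4300.

s ≈ 0.430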